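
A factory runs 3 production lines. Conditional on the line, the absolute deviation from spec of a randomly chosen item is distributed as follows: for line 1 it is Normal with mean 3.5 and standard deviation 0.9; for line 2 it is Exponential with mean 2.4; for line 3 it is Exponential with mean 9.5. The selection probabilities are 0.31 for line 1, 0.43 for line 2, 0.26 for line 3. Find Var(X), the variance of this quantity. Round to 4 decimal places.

34.8916

Per component, 1: μ=3.5, E[X²]=13.06; 2: μ=2.4, E[X²]=11.52; 3: μ=9.5, E[X²]=180.5.
E[X] = 0.31·3.5 + 0.43·2.4 + 0.26·9.5 = 4.587.
E[X²] = 0.31·13.06 + 0.43·11.52 + 0.26·180.5 = 55.9322.
Var(X) = E[X²] − (E[X])² = 55.9322 − 21.0406 = 34.8916.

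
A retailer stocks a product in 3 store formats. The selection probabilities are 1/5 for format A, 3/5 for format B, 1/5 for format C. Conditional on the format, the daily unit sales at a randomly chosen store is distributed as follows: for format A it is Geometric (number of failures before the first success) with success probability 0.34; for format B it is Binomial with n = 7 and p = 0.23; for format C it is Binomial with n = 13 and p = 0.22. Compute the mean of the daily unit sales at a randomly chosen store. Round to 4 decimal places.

Component means — A: 1.94118; B: 1.61; C: 2.86.
E[X] = 0.2·1.94118 + 0.6·1.61 + 0.2·2.86 = 1.92624.

1.9262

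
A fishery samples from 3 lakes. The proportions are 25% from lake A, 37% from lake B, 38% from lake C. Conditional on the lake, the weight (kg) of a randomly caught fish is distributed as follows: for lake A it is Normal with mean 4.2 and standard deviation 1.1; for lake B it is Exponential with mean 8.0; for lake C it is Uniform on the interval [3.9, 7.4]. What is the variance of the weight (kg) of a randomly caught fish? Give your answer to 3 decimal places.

Per component, A: μ=4.2, E[X²]=18.85; B: μ=8, E[X²]=128; C: μ=5.65, E[X²]=32.9433.
E[X] = 0.25·4.2 + 0.37·8 + 0.38·5.65 = 6.157.
E[X²] = 0.25·18.85 + 0.37·128 + 0.38·32.9433 = 64.591.
Var(X) = E[X²] − (E[X])² = 64.591 − 37.9086 = 26.6823.

26.682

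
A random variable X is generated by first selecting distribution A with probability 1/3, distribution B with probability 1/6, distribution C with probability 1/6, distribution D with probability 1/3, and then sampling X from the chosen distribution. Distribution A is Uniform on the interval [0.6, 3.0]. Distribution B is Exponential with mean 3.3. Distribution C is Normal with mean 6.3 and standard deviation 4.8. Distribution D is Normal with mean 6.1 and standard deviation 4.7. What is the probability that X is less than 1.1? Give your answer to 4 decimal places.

0.1878

Conditional on each component, P(X < 1.1): A: 0.208333; B: 0.283469; C: 0.13933; D: 0.143703.
By total probability, P(X < 1.1) = 0.333333·0.208333 + 0.166667·0.283469 + 0.166667·0.13933 + 0.333333·0.143703 = 0.187812.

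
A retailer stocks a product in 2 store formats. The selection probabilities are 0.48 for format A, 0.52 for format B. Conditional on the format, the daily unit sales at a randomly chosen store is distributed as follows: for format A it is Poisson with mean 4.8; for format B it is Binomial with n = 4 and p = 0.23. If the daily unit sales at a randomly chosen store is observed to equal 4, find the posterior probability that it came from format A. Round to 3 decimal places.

0.984

Likelihoods P(X=4 | ·): A: 0.182029; B: 0.00279841.
Posterior ∝ prior × likelihood. Numerator for A: 0.48·0.182029 = 0.0873738.
Normalizing constant: 0.48·0.182029 + 0.52·0.00279841 = 0.088829.
P(A | observation) = 0.0873738 / 0.088829 = 0.983618.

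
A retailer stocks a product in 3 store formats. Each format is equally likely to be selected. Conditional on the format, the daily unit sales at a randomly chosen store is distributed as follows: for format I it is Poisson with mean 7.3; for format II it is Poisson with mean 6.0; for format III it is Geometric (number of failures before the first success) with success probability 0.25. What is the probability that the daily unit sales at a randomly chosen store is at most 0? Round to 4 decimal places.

0.0844

Conditional on each format, P(X ≤ 0): I: 0.000675539; II: 0.00247875; III: 0.25.
By total probability, P(X ≤ 0) = 0.333333·0.000675539 + 0.333333·0.00247875 + 0.333333·0.25 = 0.0843848.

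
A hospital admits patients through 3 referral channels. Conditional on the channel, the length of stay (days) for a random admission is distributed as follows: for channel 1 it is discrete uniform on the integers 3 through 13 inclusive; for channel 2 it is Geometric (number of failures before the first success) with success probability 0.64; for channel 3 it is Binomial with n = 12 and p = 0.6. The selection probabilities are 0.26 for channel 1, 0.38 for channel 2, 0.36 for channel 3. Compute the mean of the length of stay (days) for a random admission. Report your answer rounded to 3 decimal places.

4.886

Component means — 1: 8; 2: 0.5625; 3: 7.2.
E[X] = 0.26·8 + 0.38·0.5625 + 0.36·7.2 = 4.88575.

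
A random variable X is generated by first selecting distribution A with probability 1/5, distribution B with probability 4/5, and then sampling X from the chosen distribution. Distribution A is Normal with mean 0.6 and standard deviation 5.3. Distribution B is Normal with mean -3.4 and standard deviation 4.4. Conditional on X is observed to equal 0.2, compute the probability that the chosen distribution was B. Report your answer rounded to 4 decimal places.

0.7757

Likelihoods f(0.2 | ·): A: 0.0750581; B: 0.0648775.
Posterior ∝ prior × likelihood. Numerator for B: 0.8·0.0648775 = 0.051902.
Normalizing constant: 0.2·0.0750581 + 0.8·0.0648775 = 0.0669136.
P(B | observation) = 0.051902 / 0.0669136 = 0.775657.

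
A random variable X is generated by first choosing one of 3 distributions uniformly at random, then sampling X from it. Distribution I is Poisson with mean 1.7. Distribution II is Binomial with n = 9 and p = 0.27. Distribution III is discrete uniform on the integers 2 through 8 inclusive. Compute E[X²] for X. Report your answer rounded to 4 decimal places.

For each component E[X²] = Var + (mean)², giving I: 4.59; II: 7.6788; III: 29.
Overall E[X²] = 0.333333·4.59 + 0.333333·7.6788 + 0.333333·29 = 13.7563.

13.7563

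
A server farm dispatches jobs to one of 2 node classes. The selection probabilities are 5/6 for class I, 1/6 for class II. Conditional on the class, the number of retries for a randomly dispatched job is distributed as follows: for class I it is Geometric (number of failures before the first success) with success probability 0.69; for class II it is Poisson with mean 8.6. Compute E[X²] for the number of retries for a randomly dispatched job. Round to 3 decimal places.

For each component E[X²] = Var + (mean)², giving I: 0.852972; II: 82.56.
Overall E[X²] = 0.833333·0.852972 + 0.166667·82.56 = 14.4708.

14.471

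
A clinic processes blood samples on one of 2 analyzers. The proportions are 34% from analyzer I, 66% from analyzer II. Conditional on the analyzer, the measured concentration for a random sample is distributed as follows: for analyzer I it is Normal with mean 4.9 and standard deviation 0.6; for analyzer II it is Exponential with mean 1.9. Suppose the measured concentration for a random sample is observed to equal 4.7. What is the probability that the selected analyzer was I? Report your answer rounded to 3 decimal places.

0.880

Likelihoods f(4.7 | ·): I: 0.628972; II: 0.0443546.
Posterior ∝ prior × likelihood. Numerator for I: 0.34·0.628972 = 0.21385.
Normalizing constant: 0.34·0.628972 + 0.66·0.0443546 = 0.243125.
P(I | observation) = 0.21385 / 0.243125 = 0.879592.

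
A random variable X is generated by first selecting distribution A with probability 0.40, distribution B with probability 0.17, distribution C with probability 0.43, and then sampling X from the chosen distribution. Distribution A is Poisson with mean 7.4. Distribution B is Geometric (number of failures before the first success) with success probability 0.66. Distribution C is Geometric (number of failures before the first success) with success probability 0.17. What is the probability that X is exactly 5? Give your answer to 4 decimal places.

0.0745

Conditional on each component, P(X = 5): A: 0.113031; B: 0.00299874; C: 0.0669637.
By total probability, P(X = 5) = 0.4·0.113031 + 0.17·0.00299874 + 0.43·0.0669637 = 0.0745166.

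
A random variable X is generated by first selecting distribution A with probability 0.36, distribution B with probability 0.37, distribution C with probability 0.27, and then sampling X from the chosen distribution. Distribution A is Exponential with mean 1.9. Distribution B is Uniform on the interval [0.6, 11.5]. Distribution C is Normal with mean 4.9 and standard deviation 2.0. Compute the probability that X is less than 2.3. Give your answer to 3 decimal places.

0.337

Conditional on each component, P(X < 2.3): A: 0.70196; B: 0.155963; C: 0.0968005.
By total probability, P(X < 2.3) = 0.36·0.70196 + 0.37·0.155963 + 0.27·0.0968005 = 0.336548.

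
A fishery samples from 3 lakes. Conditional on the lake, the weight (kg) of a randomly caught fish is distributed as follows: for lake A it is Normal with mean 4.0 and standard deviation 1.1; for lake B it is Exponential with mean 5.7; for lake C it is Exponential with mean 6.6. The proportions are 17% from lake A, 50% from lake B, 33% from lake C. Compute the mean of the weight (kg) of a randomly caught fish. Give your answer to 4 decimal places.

Component means — A: 4; B: 5.7; C: 6.6.
E[X] = 0.17·4 + 0.5·5.7 + 0.33·6.6 = 5.708.

5.7080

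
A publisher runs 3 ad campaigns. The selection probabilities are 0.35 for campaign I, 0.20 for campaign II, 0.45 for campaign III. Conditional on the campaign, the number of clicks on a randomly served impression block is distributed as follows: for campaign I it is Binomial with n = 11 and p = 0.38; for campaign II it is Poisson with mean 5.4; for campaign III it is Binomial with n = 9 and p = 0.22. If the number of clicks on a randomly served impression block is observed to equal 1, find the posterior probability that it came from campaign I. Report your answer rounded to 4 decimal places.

Likelihoods P(X=1 | ·): I: 0.0350827; II: 0.0243895; III: 0.271283.
Posterior ∝ prior × likelihood. Numerator for I: 0.35·0.0350827 = 0.0122789.
Normalizing constant: 0.35·0.0350827 + 0.2·0.0243895 + 0.45·0.271283 = 0.139234.
P(I | observation) = 0.0122789 / 0.139234 = 0.0881893.

0.0882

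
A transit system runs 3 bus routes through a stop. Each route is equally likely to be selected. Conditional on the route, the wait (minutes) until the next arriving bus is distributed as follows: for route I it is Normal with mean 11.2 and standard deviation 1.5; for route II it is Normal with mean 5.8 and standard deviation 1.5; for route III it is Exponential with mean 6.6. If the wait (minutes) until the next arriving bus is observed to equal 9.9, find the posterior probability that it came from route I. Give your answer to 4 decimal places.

0.8198

Likelihoods f(9.9 | ·): I: 0.182691; II: 0.00634582; III: 0.0338076.
Posterior ∝ prior × likelihood. Numerator for I: 0.333333·0.182691 = 0.060897.
Normalizing constant: 0.333333·0.182691 + 0.333333·0.00634582 + 0.333333·0.0338076 = 0.0742815.
P(I | observation) = 0.060897 / 0.0742815 = 0.819814.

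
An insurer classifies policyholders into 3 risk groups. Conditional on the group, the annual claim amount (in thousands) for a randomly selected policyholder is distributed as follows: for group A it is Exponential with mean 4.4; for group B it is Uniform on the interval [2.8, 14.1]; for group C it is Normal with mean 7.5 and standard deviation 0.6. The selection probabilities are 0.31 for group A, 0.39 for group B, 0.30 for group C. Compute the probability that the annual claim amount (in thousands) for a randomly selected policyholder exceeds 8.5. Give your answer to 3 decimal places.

Conditional on each group, P(X > 8.5): A: 0.144885; B: 0.495575; C: 0.0477904.
By total probability, P(X > 8.5) = 0.31·0.144885 + 0.39·0.495575 + 0.3·0.0477904 = 0.252526.

0.253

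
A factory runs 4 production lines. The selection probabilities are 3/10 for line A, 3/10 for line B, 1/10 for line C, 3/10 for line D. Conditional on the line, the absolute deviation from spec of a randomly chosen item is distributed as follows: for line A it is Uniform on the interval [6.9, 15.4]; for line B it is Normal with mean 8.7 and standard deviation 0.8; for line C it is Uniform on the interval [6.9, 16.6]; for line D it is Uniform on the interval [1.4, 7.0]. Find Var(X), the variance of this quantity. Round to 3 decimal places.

12.276

Per component, A: μ=11.15, E[X²]=130.343; B: μ=8.7, E[X²]=76.33; C: μ=11.75, E[X²]=145.903; D: μ=4.2, E[X²]=20.2533.
E[X] = 0.3·11.15 + 0.3·8.7 + 0.1·11.75 + 0.3·4.2 = 8.39.
E[X²] = 0.3·130.343 + 0.3·76.33 + 0.1·145.903 + 0.3·20.2533 = 82.6683.
Var(X) = E[X²] − (E[X])² = 82.6683 − 70.3921 = 12.2762.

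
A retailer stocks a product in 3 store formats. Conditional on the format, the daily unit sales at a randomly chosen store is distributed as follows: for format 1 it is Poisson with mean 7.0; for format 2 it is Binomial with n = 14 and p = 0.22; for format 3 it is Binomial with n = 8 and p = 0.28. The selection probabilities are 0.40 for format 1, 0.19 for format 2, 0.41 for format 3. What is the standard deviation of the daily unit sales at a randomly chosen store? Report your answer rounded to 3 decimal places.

2.976

Per component, 1: μ=7, E[X²]=56; 2: μ=3.08, E[X²]=11.8888; 3: μ=2.24, E[X²]=6.6304.
E[X] = 0.4·7 + 0.19·3.08 + 0.41·2.24 = 4.3036.
E[X²] = 0.4·56 + 0.19·11.8888 + 0.41·6.6304 = 27.3773.
Var(X) = E[X²] − (E[X])² = 27.3773 − 18.521 = 8.85636.
SD(X) = √8.85636 = 2.97596.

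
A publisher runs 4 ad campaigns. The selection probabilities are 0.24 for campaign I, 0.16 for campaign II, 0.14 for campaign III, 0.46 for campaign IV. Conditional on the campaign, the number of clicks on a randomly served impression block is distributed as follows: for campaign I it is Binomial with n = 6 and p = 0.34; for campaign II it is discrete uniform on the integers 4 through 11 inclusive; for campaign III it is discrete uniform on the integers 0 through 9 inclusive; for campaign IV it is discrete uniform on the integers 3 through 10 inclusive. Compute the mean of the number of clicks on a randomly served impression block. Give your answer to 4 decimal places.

5.3096

Component means — I: 2.04; II: 7.5; III: 4.5; IV: 6.5.
E[X] = 0.24·2.04 + 0.16·7.5 + 0.14·4.5 + 0.46·6.5 = 5.3096.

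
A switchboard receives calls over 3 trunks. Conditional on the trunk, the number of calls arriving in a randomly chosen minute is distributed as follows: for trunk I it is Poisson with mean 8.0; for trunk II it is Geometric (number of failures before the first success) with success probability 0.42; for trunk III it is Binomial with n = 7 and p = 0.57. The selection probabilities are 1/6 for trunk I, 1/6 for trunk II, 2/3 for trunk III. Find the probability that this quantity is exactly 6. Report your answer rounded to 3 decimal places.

0.092

Conditional on each trunk, P(X = 6): I: 0.122138; II: 0.0159889; III: 0.103232.
By total probability, P(X = 6) = 0.166667·0.122138 + 0.166667·0.0159889 + 0.666667·0.103232 = 0.0918427.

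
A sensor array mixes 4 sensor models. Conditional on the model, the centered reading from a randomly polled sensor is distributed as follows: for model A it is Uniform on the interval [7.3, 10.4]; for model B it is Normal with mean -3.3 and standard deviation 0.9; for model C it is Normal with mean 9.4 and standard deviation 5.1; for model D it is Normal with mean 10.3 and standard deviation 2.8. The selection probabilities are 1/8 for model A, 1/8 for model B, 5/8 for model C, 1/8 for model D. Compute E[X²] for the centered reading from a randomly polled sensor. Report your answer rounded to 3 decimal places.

97.075

For each component E[X²] = Var + (mean)², giving A: 79.1233; B: 11.7; C: 114.37; D: 113.93.
Overall E[X²] = 0.125·79.1233 + 0.125·11.7 + 0.625·114.37 + 0.125·113.93 = 97.0754.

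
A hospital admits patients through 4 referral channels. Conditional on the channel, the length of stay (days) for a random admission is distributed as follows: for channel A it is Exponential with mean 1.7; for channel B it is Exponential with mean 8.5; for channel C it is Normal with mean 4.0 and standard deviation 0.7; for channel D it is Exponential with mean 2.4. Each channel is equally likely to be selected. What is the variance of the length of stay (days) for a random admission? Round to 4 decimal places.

27.3500

Per component, A: μ=1.7, E[X²]=5.78; B: μ=8.5, E[X²]=144.5; C: μ=4, E[X²]=16.49; D: μ=2.4, E[X²]=11.52.
E[X] = 0.25·1.7 + 0.25·8.5 + 0.25·4 + 0.25·2.4 = 4.15.
E[X²] = 0.25·5.78 + 0.25·144.5 + 0.25·16.49 + 0.25·11.52 = 44.5725.
Var(X) = E[X²] − (E[X])² = 44.5725 − 17.2225 = 27.35.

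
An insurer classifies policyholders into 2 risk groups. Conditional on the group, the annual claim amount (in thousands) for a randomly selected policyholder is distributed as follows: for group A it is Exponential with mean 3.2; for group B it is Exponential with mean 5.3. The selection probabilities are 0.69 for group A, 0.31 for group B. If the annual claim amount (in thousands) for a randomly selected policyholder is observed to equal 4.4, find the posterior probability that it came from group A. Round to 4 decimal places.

0.6813

Likelihoods f(4.4 | ·): A: 0.0790124; B: 0.0822579.
Posterior ∝ prior × likelihood. Numerator for A: 0.69·0.0790124 = 0.0545185.
Normalizing constant: 0.69·0.0790124 + 0.31·0.0822579 = 0.0800185.
P(A | observation) = 0.0545185 / 0.0800185 = 0.681324.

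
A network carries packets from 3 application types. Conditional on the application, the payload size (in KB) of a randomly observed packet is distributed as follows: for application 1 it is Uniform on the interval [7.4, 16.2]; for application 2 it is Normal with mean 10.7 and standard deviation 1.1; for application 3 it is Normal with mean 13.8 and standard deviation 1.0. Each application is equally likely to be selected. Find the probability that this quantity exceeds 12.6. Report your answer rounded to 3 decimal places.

Conditional on each application, P(X > 12.6): 1: 0.409091; 2: 0.0420593; 3: 0.88493.
By total probability, P(X > 12.6) = 0.333333·0.409091 + 0.333333·0.0420593 + 0.333333·0.88493 = 0.44536.

0.445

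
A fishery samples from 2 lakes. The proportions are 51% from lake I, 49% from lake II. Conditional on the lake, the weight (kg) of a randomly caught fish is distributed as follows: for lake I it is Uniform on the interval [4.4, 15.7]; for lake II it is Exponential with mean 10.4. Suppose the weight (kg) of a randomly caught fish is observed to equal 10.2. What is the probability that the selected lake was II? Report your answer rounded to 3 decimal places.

Likelihoods f(10.2 | ·): I: 0.0884956; II: 0.0360599.
Posterior ∝ prior × likelihood. Numerator for II: 0.49·0.0360599 = 0.0176693.
Normalizing constant: 0.51·0.0884956 + 0.49·0.0360599 = 0.0628021.
P(II | observation) = 0.0176693 / 0.0628021 = 0.281349.

0.281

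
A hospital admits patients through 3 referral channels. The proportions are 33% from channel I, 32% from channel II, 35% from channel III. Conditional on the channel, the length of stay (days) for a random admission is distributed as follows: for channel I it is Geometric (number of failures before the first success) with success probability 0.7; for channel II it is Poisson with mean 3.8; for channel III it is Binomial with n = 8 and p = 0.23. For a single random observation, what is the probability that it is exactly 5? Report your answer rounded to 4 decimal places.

Conditional on each channel, P(X = 5): I: 0.001701; II: 0.147713; III: 0.0164551.
By total probability, P(X = 5) = 0.33·0.001701 + 0.32·0.147713 + 0.35·0.0164551 = 0.0535886.

0.0536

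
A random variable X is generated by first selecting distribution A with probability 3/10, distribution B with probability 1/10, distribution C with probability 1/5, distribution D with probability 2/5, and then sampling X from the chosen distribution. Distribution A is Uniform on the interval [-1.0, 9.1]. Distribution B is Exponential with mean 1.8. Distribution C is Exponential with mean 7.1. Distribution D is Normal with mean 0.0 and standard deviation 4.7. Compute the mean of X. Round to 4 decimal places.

2.8150

Component means — A: 4.05; B: 1.8; C: 7.1; D: 0.
E[X] = 0.3·4.05 + 0.1·1.8 + 0.2·7.1 + 0.4·0 = 2.815.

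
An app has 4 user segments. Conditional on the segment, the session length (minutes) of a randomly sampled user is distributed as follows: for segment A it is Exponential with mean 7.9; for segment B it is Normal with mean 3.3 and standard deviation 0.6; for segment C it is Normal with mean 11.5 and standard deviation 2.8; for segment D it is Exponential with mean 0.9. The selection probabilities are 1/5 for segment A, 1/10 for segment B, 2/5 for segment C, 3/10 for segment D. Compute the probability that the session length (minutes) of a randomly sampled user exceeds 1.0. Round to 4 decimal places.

0.7749

Conditional on each segment, P(X > 1.0): A: 0.881102; B: 0.999937; C: 0.999912; D: 0.329193.
By total probability, P(X > 1.0) = 0.2·0.881102 + 0.1·0.999937 + 0.4·0.999912 + 0.3·0.329193 = 0.774937.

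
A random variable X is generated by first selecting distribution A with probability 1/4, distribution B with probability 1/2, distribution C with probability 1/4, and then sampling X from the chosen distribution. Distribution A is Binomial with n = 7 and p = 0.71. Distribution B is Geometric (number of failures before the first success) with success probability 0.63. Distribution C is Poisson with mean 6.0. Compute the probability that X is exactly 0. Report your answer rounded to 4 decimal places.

Conditional on each component, P(X = 0): A: 0.000172499; B: 0.63; C: 0.00247875.
By total probability, P(X = 0) = 0.25·0.000172499 + 0.5·0.63 + 0.25·0.00247875 = 0.315663.

0.3157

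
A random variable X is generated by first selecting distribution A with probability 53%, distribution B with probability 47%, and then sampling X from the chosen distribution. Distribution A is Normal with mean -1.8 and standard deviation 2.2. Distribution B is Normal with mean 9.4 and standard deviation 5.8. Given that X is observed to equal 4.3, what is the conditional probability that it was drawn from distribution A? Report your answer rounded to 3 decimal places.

0.086

Likelihoods f(4.3 | ·): A: 0.003882; B: 0.046729.
Posterior ∝ prior × likelihood. Numerator for A: 0.53·0.003882 = 0.00205746.
Normalizing constant: 0.53·0.003882 + 0.47·0.046729 = 0.0240201.
P(A | observation) = 0.00205746 / 0.0240201 = 0.0856558.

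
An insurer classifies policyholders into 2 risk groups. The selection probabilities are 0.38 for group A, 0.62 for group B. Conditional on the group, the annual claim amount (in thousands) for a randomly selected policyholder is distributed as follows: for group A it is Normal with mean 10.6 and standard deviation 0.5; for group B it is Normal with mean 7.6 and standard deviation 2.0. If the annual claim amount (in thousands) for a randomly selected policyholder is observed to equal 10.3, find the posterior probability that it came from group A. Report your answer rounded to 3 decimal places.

0.836

Likelihoods f(10.3 | ·): A: 0.666449; B: 0.0801917.
Posterior ∝ prior × likelihood. Numerator for A: 0.38·0.666449 = 0.253251.
Normalizing constant: 0.38·0.666449 + 0.62·0.0801917 = 0.30297.
P(A | observation) = 0.253251 / 0.30297 = 0.835895.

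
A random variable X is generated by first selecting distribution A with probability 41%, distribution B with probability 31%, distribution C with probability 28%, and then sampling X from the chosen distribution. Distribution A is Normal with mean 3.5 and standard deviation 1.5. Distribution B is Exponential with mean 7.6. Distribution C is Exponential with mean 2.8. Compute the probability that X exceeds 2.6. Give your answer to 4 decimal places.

0.6284

Conditional on each component, P(X > 2.6): A: 0.725747; B: 0.710273; C: 0.395118.
By total probability, P(X > 2.6) = 0.41·0.725747 + 0.31·0.710273 + 0.28·0.395118 = 0.628374.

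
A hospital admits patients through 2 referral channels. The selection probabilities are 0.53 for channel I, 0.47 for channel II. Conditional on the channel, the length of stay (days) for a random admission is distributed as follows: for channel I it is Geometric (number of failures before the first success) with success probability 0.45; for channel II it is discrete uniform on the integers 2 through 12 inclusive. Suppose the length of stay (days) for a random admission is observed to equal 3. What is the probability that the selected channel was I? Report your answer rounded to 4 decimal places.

0.4815

Likelihoods P(X=3 | ·): I: 0.0748688; II: 0.0909091.
Posterior ∝ prior × likelihood. Numerator for I: 0.53·0.0748688 = 0.0396804.
Normalizing constant: 0.53·0.0748688 + 0.47·0.0909091 = 0.0824077.
P(I | observation) = 0.0396804 / 0.0824077 = 0.481514.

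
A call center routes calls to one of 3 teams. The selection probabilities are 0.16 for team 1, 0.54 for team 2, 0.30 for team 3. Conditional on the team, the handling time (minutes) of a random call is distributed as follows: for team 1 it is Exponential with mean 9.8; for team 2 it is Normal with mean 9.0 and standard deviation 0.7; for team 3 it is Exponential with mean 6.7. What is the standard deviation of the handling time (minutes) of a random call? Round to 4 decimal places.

5.5201

Per component, 1: μ=9.8, E[X²]=192.08; 2: μ=9, E[X²]=81.49; 3: μ=6.7, E[X²]=89.78.
E[X] = 0.16·9.8 + 0.54·9 + 0.3·6.7 = 8.438.
E[X²] = 0.16·192.08 + 0.54·81.49 + 0.3·89.78 = 101.671.
Var(X) = E[X²] − (E[X])² = 101.671 − 71.1998 = 30.4716.
SD(X) = √30.4716 = 5.5201.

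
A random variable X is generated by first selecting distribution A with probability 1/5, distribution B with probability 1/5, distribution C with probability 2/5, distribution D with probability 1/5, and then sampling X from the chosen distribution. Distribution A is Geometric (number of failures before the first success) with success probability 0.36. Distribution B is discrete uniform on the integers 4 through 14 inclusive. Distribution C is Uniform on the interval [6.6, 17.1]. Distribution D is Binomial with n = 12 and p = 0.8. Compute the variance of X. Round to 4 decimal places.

20.7657

Per component, A: μ=1.77778, E[X²]=8.09877; B: μ=9, E[X²]=91; C: μ=11.85, E[X²]=149.61; D: μ=9.6, E[X²]=94.08.
E[X] = 0.2·1.77778 + 0.2·9 + 0.4·11.85 + 0.2·9.6 = 8.81556.
E[X²] = 0.2·8.09877 + 0.2·91 + 0.4·149.61 + 0.2·94.08 = 98.4798.
Var(X) = E[X²] − (E[X])² = 98.4798 − 77.714 = 20.7657.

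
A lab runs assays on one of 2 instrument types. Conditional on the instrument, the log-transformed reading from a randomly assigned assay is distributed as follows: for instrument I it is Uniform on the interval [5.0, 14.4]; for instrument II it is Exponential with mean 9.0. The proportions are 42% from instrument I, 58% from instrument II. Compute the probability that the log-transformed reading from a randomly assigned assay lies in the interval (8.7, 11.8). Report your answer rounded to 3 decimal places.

0.203

Conditional on each instrument, P(8.7 < X < 11.8): I: 0.329787; II: 0.110828.
By total probability, P(8.7 < X < 11.8) = 0.42·0.329787 + 0.58·0.110828 = 0.202791.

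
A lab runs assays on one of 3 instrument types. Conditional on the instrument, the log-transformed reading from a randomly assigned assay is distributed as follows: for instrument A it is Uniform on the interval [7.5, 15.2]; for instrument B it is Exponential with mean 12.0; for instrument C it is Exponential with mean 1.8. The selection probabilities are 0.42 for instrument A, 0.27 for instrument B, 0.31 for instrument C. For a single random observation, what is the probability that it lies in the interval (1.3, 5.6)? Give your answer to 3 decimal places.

0.210

Conditional on each instrument, P(1.3 < X < 5.6): A: 0; B: 0.270239; C: 0.44112.
By total probability, P(1.3 < X < 5.6) = 0.42·0 + 0.27·0.270239 + 0.31·0.44112 = 0.209712.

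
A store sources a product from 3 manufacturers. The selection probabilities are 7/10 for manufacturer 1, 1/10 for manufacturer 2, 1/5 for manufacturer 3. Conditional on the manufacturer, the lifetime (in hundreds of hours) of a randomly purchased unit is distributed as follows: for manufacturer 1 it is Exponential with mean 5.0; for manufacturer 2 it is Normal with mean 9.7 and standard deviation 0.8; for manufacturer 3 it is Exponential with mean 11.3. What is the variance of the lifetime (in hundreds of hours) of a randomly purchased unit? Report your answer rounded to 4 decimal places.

50.2561

Per component, 1: μ=5, E[X²]=50; 2: μ=9.7, E[X²]=94.73; 3: μ=11.3, E[X²]=255.38.
E[X] = 0.7·5 + 0.1·9.7 + 0.2·11.3 = 6.73.
E[X²] = 0.7·50 + 0.1·94.73 + 0.2·255.38 = 95.549.
Var(X) = E[X²] − (E[X])² = 95.549 − 45.2929 = 50.2561.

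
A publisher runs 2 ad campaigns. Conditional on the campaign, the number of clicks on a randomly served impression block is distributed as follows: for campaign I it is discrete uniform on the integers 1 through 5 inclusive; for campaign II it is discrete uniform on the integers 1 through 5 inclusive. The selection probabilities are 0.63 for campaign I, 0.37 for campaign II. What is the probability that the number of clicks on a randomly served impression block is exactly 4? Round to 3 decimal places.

0.200

Conditional on each campaign, P(X = 4): I: 0.2; II: 0.2.
By total probability, P(X = 4) = 0.63·0.2 + 0.37·0.2 = 0.2.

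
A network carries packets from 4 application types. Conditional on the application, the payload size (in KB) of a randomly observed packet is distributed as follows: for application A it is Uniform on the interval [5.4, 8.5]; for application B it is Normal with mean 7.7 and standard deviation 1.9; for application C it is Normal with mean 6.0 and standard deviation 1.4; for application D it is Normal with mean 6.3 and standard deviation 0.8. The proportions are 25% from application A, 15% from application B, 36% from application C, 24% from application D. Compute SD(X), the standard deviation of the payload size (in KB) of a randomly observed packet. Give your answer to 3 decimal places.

1.401

Per component, A: μ=6.95, E[X²]=49.1033; B: μ=7.7, E[X²]=62.9; C: μ=6, E[X²]=37.96; D: μ=6.3, E[X²]=40.33.
E[X] = 0.25·6.95 + 0.15·7.7 + 0.36·6 + 0.24·6.3 = 6.5645.
E[X²] = 0.25·49.1033 + 0.15·62.9 + 0.36·37.96 + 0.24·40.33 = 45.0556.
Var(X) = E[X²] − (E[X])² = 45.0556 − 43.0927 = 1.96297.
SD(X) = √1.96297 = 1.40106.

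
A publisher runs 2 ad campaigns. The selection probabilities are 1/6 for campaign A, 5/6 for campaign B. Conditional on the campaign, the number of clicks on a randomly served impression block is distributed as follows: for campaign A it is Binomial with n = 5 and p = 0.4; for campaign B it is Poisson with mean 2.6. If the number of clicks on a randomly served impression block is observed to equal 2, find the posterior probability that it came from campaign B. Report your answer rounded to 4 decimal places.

Likelihoods P(X=2 | ·): A: 0.3456; B: 0.251045.
Posterior ∝ prior × likelihood. Numerator for B: 0.833333·0.251045 = 0.209204.
Normalizing constant: 0.166667·0.3456 + 0.833333·0.251045 = 0.266804.
P(B | observation) = 0.209204 / 0.266804 = 0.784111.

0.7841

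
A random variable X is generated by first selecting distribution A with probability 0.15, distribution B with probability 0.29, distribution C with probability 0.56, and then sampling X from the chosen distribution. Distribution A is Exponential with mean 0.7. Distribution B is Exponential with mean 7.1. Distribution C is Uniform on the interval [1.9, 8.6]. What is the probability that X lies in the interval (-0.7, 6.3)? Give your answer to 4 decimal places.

Conditional on each component, P(-0.7 < X < 6.3): A: 0.999877; B: 0.588244; C: 0.656716.
By total probability, P(-0.7 < X < 6.3) = 0.15·0.999877 + 0.29·0.588244 + 0.56·0.656716 = 0.688333.

0.6883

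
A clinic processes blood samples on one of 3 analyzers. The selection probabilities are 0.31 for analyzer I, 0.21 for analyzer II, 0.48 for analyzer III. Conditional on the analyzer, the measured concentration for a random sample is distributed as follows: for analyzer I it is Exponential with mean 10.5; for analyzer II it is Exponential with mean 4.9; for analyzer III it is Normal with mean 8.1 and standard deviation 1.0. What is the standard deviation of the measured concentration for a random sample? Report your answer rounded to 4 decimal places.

Per component, I: μ=10.5, E[X²]=220.5; II: μ=4.9, E[X²]=48.02; III: μ=8.1, E[X²]=66.61.
E[X] = 0.31·10.5 + 0.21·4.9 + 0.48·8.1 = 8.172.
E[X²] = 0.31·220.5 + 0.21·48.02 + 0.48·66.61 = 110.412.
Var(X) = E[X²] − (E[X])² = 110.412 − 66.7816 = 43.6304.
SD(X) = √43.6304 = 6.60533.

6.6053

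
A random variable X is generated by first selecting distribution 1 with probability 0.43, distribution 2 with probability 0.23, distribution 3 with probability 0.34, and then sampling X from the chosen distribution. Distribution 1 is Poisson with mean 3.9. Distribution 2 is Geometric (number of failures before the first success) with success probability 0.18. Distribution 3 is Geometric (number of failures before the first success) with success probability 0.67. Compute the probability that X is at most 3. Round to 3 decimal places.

0.657

Conditional on each component, P(X ≤ 3): 1: 0.453247; 2: 0.547878; 3: 0.988141.
By total probability, P(X ≤ 3) = 0.43·0.453247 + 0.23·0.547878 + 0.34·0.988141 = 0.656876.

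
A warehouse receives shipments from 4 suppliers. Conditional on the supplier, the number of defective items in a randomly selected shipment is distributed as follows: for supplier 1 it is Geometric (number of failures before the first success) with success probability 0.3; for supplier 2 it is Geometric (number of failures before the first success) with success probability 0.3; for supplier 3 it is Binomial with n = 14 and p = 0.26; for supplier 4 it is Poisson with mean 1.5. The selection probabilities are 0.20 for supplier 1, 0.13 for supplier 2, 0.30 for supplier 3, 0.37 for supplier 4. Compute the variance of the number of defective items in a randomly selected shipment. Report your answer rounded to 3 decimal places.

Per component, 1: μ=2.33333, E[X²]=13.2222; 2: μ=2.33333, E[X²]=13.2222; 3: μ=3.64, E[X²]=15.9432; 4: μ=1.5, E[X²]=3.75.
E[X] = 0.2·2.33333 + 0.13·2.33333 + 0.3·3.64 + 0.37·1.5 = 2.417.
E[X²] = 0.2·13.2222 + 0.13·13.2222 + 0.3·15.9432 + 0.37·3.75 = 10.5338.
Var(X) = E[X²] − (E[X])² = 10.5338 − 5.84189 = 4.6919.

4.692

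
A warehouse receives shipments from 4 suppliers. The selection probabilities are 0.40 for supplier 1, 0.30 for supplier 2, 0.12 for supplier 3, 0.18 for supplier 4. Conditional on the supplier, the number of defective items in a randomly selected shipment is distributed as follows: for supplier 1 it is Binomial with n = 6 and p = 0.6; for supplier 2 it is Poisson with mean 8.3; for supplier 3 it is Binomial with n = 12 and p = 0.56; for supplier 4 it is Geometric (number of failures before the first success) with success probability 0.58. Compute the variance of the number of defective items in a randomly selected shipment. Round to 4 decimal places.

11.3247

Per component, 1: μ=3.6, E[X²]=14.4; 2: μ=8.3, E[X²]=77.19; 3: μ=6.72, E[X²]=48.1152; 4: μ=0.724138, E[X²]=1.77289.
E[X] = 0.4·3.6 + 0.3·8.3 + 0.12·6.72 + 0.18·0.724138 = 4.86674.
E[X²] = 0.4·14.4 + 0.3·77.19 + 0.12·48.1152 + 0.18·1.77289 = 35.0099.
Var(X) = E[X²] − (E[X])² = 35.0099 − 23.6852 = 11.3247.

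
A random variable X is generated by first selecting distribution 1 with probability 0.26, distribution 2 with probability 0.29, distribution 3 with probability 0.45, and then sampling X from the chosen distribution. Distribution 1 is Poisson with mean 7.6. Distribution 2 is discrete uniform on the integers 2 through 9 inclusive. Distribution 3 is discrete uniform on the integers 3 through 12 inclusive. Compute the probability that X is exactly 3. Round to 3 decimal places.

0.091

Conditional on each component, P(X = 3): 1: 0.0366144; 2: 0.125; 3: 0.1.
By total probability, P(X = 3) = 0.26·0.0366144 + 0.29·0.125 + 0.45·0.1 = 0.0907697.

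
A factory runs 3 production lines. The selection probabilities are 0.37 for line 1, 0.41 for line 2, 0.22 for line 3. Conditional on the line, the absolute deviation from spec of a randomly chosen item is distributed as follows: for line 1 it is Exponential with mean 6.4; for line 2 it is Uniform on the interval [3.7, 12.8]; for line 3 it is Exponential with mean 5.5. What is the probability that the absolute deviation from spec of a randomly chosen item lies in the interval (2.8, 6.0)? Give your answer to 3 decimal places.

0.256

Conditional on each line, P(2.8 < X < 6.0): 1: 0.254043; 2: 0.252747; 3: 0.265131.
By total probability, P(2.8 < X < 6.0) = 0.37·0.254043 + 0.41·0.252747 + 0.22·0.265131 = 0.255951.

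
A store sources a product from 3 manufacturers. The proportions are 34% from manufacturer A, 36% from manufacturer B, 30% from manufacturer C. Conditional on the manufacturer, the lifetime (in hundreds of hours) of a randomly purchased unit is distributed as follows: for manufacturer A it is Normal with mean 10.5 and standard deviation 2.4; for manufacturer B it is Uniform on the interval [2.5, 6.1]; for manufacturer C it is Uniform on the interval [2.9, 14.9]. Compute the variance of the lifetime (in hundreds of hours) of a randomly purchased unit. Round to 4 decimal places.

13.1987

Per component, A: μ=10.5, E[X²]=116.01; B: μ=4.3, E[X²]=19.57; C: μ=8.9, E[X²]=91.21.
E[X] = 0.34·10.5 + 0.36·4.3 + 0.3·8.9 = 7.788.
E[X²] = 0.34·116.01 + 0.36·19.57 + 0.3·91.21 = 73.8516.
Var(X) = E[X²] − (E[X])² = 73.8516 − 60.6529 = 13.1987.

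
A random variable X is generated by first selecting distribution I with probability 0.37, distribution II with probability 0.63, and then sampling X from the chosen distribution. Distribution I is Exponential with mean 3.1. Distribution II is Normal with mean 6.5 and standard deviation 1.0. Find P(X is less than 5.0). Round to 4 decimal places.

Conditional on each component, P(X < 5.0): I: 0.800692; II: 0.0668072.
By total probability, P(X < 5.0) = 0.37·0.800692 + 0.63·0.0668072 = 0.338345.

0.3383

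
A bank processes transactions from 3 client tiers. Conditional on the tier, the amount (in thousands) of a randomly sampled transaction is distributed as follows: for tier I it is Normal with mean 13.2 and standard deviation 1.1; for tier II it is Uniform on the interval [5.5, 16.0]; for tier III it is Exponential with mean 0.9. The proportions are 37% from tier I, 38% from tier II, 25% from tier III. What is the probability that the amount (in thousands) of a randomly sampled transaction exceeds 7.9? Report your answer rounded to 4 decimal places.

0.6632

Conditional on each tier, P(X > 7.9): I: 0.999999; II: 0.771429; III: 0.00015412.
By total probability, P(X > 7.9) = 0.37·0.999999 + 0.38·0.771429 + 0.25·0.00015412 = 0.663181.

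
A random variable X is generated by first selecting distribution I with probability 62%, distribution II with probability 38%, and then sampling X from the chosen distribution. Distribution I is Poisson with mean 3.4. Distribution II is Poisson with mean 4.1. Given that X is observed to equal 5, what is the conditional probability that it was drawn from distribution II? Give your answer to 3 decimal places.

Likelihoods P(X=5 | ·): I: 0.126361; II: 0.160004.
Posterior ∝ prior × likelihood. Numerator for II: 0.38·0.160004 = 0.0608015.
Normalizing constant: 0.62·0.126361 + 0.38·0.160004 = 0.139145.
P(II | observation) = 0.0608015 / 0.139145 = 0.436965.

0.437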